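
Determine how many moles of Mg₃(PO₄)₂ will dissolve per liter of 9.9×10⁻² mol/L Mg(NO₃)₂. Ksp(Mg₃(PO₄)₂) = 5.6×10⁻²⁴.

Mg₃(PO₄)₂(s) ⇌ 3 Mg²⁺(aq) + 2 PO₄³⁻(aq)
Let s be the solubility of Mg₃(PO₄)₂ here. The common ion gives [Mg²⁺] ≈ 9.9×10⁻² mol/L, and [PO₄³⁻] = 2s.
Ksp = [Mg²⁺]^3[PO₄³⁻]^2 = (9.9×10⁻²)^3(2s)^2
(2s)^2 = 5.6×10⁻²⁴ / (9.9×10⁻²)^3 = 5.8×10⁻²¹
s = 3.8×10⁻¹¹ mol/L

3.8×10⁻¹¹ M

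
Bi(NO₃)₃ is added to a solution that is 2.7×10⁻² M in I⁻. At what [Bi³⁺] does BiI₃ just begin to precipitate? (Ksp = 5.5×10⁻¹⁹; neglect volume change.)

Precipitation of each salt begins when its ion product equals Ksp.
BiI₃(s) ⇌ Bi³⁺(aq) + 3 I⁻(aq)
Ksp = [Bi³⁺][I⁻]^3 = [Bi³⁺](2.7×10⁻²)^3
[Bi³⁺] = 5.5×10⁻¹⁹ / (2.7×10⁻²)^3 = 2.8×10⁻¹⁴
[Bi³⁺] = 2.8×10⁻¹⁴ M

2.8×10⁻¹⁴ M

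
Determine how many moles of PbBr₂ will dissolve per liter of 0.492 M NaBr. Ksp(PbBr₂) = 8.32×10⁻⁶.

PbBr₂(s) ⇌ Pb²⁺(aq) + 2 Br⁻(aq)
Let s be the solubility of PbBr₂ here. The common ion gives [Br⁻] ≈ 0.492 M, and [Pb²⁺] = s.
Ksp = [Pb²⁺][Br⁻]^2 = s(0.492)^2
s = 8.32×10⁻⁶ / (0.492)^2 = 3.44×10⁻⁵
s = 3.44×10⁻⁵ M

3.44×10⁻⁵ M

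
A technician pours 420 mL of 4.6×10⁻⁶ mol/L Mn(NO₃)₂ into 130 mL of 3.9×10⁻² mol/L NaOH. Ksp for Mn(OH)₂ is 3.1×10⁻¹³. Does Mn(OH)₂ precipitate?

Yes

After mixing, V = 420 mL + 130 mL = 550 mL.
[Mn²⁺] = (4.6×10⁻⁶)(420)/550 = 3.5×10⁻⁶ mol/L
[OH⁻] = (3.9×10⁻²)(130)/550 = 9.2×10⁻³ mol/L
Q = [Mn²⁺][OH⁻]^2 = 3.0×10⁻¹⁰
Because Q > Ksp (3.0×10⁻¹⁰ vs 3.1×10⁻¹³), a precipitate of Mn(OH)₂ forms.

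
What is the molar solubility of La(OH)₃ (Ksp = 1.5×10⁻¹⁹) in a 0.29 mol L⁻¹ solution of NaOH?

6.2×10⁻¹⁸ M

La(OH)₃(s) ⇌ La³⁺(aq) + 3 OH⁻(aq)
OH⁻ is already present at 0.29 mol L⁻¹. If s mol/L of La(OH)₃ dissolves, [La³⁺] = s while [OH⁻] ≈ 0.29 mol L⁻¹.
Ksp = [La³⁺][OH⁻]^3 = s(0.29)^3
s = 1.5×10⁻¹⁹ / (0.29)^3 = 6.2×10⁻¹⁸
s = 6.2×10⁻¹⁸ mol L⁻¹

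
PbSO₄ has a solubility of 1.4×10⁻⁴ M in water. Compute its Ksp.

Ksp = 2.0×10⁻⁸

PbSO₄(s) ⇌ Pb²⁺(aq) + SO₄²⁻(aq)
For each mole of PbSO₄ that dissolves per liter, [Pb²⁺] = s and [SO₄²⁻] = s; let s denote this solubility.
Ksp = [Pb²⁺][SO₄²⁻] = s · s = s^2
Ksp = (1.4×10⁻⁴)^2 = 2.0×10⁻⁸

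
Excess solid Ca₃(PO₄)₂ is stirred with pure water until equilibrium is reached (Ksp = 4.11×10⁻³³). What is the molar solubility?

1.31×10⁻⁷ M

Ca₃(PO₄)₂(s) ⇌ 3 Ca²⁺(aq) + 2 PO₄³⁻(aq)
If s mol/L of Ca₃(PO₄)₂ dissolves, [Ca²⁺] = 3s and [PO₄³⁻] = 2s.
Ksp = [Ca²⁺]^3[PO₄³⁻]^2 = (3s)^3 · (2s)^2 = 108s^5
108s^5 = 4.11×10⁻³³  ⇒  s^5 = 3.81×10⁻³⁵
Taking the 5th root, s = 1.31×10⁻⁷ M.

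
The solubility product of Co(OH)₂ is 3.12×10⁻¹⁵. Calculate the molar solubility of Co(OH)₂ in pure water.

Co(OH)₂(s) ⇌ Co²⁺(aq) + 2 OH⁻(aq)
Let s be the molar solubility. Then [Co²⁺] = s and [OH⁻] = 2s.
Ksp = [Co²⁺][OH⁻]^2 = s · (2s)^2 = 4s^3
4s^3 = 3.12×10⁻¹⁵  ⇒  s^3 = 7.80×10⁻¹⁶
Taking the 3rd root, s = 9.21×10⁻⁶ mol/L.

9.21×10⁻⁶ M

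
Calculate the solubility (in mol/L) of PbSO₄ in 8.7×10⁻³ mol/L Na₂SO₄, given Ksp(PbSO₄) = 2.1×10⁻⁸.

2.4×10⁻⁶ M

PbSO₄(s) ⇌ Pb²⁺(aq) + SO₄²⁻(aq)
The solution already contains SO₄²⁻ at 8.7×10⁻³ mol/L. Let s be the molar solubility of PbSO₄.
[SO₄²⁻] ≈ 8.7×10⁻³ mol/L (common ion dominates); [Pb²⁺] = s.
Ksp = [Pb²⁺][SO₄²⁻] = s(8.7×10⁻³)
s = 2.1×10⁻⁸ / (8.7×10⁻³) = 2.4×10⁻⁶
s = 2.4×10⁻⁶ mol/L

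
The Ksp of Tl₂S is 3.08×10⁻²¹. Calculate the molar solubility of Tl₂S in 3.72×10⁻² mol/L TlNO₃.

2.23×10⁻¹⁸ M

Tl₂S(s) ⇌ 2 Tl⁺(aq) + S²⁻(aq)
The solution already contains Tl⁺ at 3.72×10⁻² mol/L. Let s be the molar solubility of Tl₂S.
[Tl⁺] ≈ 3.72×10⁻² mol/L (common ion dominates); [S²⁻] = s.
Ksp = [Tl⁺]^2[S²⁻] = (3.72×10⁻²)^2s
s = 3.08×10⁻²¹ / (3.72×10⁻²)^2 = 2.23×10⁻¹⁸
s = 2.23×10⁻¹⁸ mol/L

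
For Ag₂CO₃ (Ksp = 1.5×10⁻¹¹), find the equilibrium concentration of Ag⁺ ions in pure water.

3.1×10⁻⁴ M

Ag₂CO₃(s) ⇌ 2 Ag⁺(aq) + CO₃²⁻(aq)
If s mol/L of Ag₂CO₃ dissolves, [Ag⁺] = 2s and [CO₃²⁻] = s.
Ksp = [Ag⁺]^2[CO₃²⁻] = (2s)^2 · s = 4s^3 = 1.5×10⁻¹¹
s = 1.6×10⁻⁴ mol/L
[Ag⁺] = 2s = 3.1×10⁻⁴ mol/L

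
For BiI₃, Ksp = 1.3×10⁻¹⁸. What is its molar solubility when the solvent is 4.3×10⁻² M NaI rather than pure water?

1.6×10⁻¹⁴ M

BiI₃(s) ⇌ Bi³⁺(aq) + 3 I⁻(aq)
Let s be the solubility of BiI₃ here. The common ion gives [I⁻] ≈ 4.3×10⁻² M, and [Bi³⁺] = s.
Ksp = [Bi³⁺][I⁻]^3 = s(4.3×10⁻²)^3
s = 1.3×10⁻¹⁸ / (4.3×10⁻²)^3 = 1.6×10⁻¹⁴
s = 1.6×10⁻¹⁴ M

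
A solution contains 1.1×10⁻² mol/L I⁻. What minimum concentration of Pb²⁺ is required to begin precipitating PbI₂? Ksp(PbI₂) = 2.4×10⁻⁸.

2.0×10⁻⁴ M

Precipitation begins when Q = Ksp.
PbI₂(s) ⇌ Pb²⁺(aq) + 2 I⁻(aq)
Ksp = [Pb²⁺][I⁻]^2 = [Pb²⁺](1.1×10⁻²)^2
[Pb²⁺] = 2.4×10⁻⁸ / (1.1×10⁻²)^2 = 2.0×10⁻⁴
[Pb²⁺] = 2.0×10⁻⁴ mol/L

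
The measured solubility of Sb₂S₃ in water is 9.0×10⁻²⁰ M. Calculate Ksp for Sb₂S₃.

Sb₂S₃(s) ⇌ 2 Sb³⁺(aq) + 3 S²⁻(aq)
For each mole of Sb₂S₃ that dissolves per liter, [Sb³⁺] = 2s and [S²⁻] = 3s; let s denote this solubility.
Ksp = [Sb³⁺]^2[S²⁻]^3 = (2s)^2 · (3s)^3 = 108s^5
Ksp = 108 × (9.0×10⁻²⁰)^5 = 6.4×10⁻⁹⁴

Ksp = 6.4×10⁻⁹⁴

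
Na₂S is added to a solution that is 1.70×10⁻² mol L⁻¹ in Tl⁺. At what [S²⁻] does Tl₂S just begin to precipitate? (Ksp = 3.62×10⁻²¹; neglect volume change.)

A salt starts to precipitate once the ion product Q reaches its Ksp.
Tl₂S(s) ⇌ 2 Tl⁺(aq) + S²⁻(aq)
Ksp = [Tl⁺]^2[S²⁻] = [S²⁻](1.70×10⁻²)^2
[S²⁻] = 3.62×10⁻²¹ / (1.70×10⁻²)^2 = 1.25×10⁻¹⁷
[S²⁻] = 1.25×10⁻¹⁷ mol L⁻¹

1.25×10⁻¹⁷ M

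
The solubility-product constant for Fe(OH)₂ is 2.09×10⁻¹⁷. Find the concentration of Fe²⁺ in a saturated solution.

Fe(OH)₂(s) ⇌ Fe²⁺(aq) + 2 OH⁻(aq)
Let s be the molar solubility. Then [Fe²⁺] = s and [OH⁻] = 2s.
Ksp = [Fe²⁺][OH⁻]^2 = s · (2s)^2 = 4s^3 = 2.09×10⁻¹⁷
s = 1.74×10⁻⁶ mol/L
[Fe²⁺] = s = 1.74×10⁻⁶ mol/L

1.74×10⁻⁶ M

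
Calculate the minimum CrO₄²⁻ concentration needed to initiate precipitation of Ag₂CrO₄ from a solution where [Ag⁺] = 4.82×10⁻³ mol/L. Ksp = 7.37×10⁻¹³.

A salt starts to precipitate once the ion product Q reaches its Ksp.
Ag₂CrO₄(s) ⇌ 2 Ag⁺(aq) + CrO₄²⁻(aq)
Ksp = [Ag⁺]^2[CrO₄²⁻] = [CrO₄²⁻](4.82×10⁻³)^2
[CrO₄²⁻] = 7.37×10⁻¹³ / (4.82×10⁻³)^2 = 3.17×10⁻⁸
[CrO₄²⁻] = 3.17×10⁻⁸ mol/L

3.17×10⁻⁸ M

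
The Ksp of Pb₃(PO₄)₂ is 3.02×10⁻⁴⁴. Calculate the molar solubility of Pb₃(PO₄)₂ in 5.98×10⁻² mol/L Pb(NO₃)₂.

5.94×10⁻²¹ M

Pb₃(PO₄)₂(s) ⇌ 3 Pb²⁺(aq) + 2 PO₄³⁻(aq)
Pb²⁺ is already present at 5.98×10⁻² mol/L. If s mol/L of Pb₃(PO₄)₂ dissolves, [PO₄³⁻] = 2s while [Pb²⁺] ≈ 5.98×10⁻² mol/L.
Ksp = [Pb²⁺]^3[PO₄³⁻]^2 = (5.98×10⁻²)^3(2s)^2
(2s)^2 = 3.02×10⁻⁴⁴ / (5.98×10⁻²)^3 = 1.41×10⁻⁴⁰
s = 5.94×10⁻²¹ mol/L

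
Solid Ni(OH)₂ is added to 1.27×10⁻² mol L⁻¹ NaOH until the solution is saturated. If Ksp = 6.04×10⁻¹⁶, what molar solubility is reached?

Ni(OH)₂(s) ⇌ Ni²⁺(aq) + 2 OH⁻(aq)
OH⁻ is already present at 1.27×10⁻² mol L⁻¹. If s mol/L of Ni(OH)₂ dissolves, [Ni²⁺] = s while [OH⁻] ≈ 1.27×10⁻² mol L⁻¹.
Ksp = [Ni²⁺][OH⁻]^2 = s(1.27×10⁻²)^2
s = 6.04×10⁻¹⁶ / (1.27×10⁻²)^2 = 3.74×10⁻¹²
s = 3.74×10⁻¹² mol L⁻¹

3.74×10⁻¹² M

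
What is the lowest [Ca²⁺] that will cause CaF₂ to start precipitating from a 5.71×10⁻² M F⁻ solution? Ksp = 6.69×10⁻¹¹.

The threshold for precipitation is Q = Ksp.
CaF₂(s) ⇌ Ca²⁺(aq) + 2 F⁻(aq)
Ksp = [Ca²⁺][F⁻]^2 = [Ca²⁺](5.71×10⁻²)^2
[Ca²⁺] = 6.69×10⁻¹¹ / (5.71×10⁻²)^2 = 2.05×10⁻⁸
[Ca²⁺] = 2.05×10⁻⁸ M

2.05×10⁻⁸ M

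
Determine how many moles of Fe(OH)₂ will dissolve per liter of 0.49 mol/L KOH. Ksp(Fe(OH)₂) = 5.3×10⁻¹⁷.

2.2×10⁻¹⁶ M

Fe(OH)₂(s) ⇌ Fe²⁺(aq) + 2 OH⁻(aq)
Let s be the solubility of Fe(OH)₂ here. The common ion gives [OH⁻] ≈ 0.49 mol/L, and [Fe²⁺] = s.
Ksp = [Fe²⁺][OH⁻]^2 = s(0.49)^2
s = 5.3×10⁻¹⁷ / (0.49)^2 = 2.2×10⁻¹⁶
s = 2.2×10⁻¹⁶ mol/L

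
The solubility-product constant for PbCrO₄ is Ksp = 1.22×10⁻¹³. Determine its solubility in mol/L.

3.49×10⁻⁷ M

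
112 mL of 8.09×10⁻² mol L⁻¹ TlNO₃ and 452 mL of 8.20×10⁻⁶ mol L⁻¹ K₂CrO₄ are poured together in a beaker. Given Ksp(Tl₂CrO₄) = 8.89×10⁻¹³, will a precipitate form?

Yes

After mixing, V = 112 mL + 452 mL = 564 mL.
[Tl⁺] = (8.09×10⁻²)(112)/564 = 1.61×10⁻² mol L⁻¹
[CrO₄²⁻] = (8.20×10⁻⁶)(452)/564 = 6.57×10⁻⁶ mol L⁻¹
Q = [Tl⁺]^2[CrO₄²⁻] = 1.70×10⁻⁹
Because Q > Ksp (1.70×10⁻⁹ vs 8.89×10⁻¹³), a precipitate of Tl₂CrO₄ forms.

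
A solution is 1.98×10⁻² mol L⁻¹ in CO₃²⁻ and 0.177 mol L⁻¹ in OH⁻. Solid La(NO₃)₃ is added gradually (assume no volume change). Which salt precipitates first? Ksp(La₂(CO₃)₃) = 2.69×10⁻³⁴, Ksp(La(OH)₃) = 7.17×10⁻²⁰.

La(OH)₃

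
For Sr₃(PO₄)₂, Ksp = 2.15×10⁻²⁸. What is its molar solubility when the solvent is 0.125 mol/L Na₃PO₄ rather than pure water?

Sr₃(PO₄)₂(s) ⇌ 3 Sr²⁺(aq) + 2 PO₄³⁻(aq)
Let s be the solubility of Sr₃(PO₄)₂ here. The common ion gives [PO₄³⁻] ≈ 0.125 mol/L, and [Sr²⁺] = 3s.
Ksp = [Sr²⁺]^3[PO₄³⁻]^2 = (3s)^3(0.125)^2
(3s)^3 = 2.15×10⁻²⁸ / (0.125)^2 = 1.38×10⁻²⁶
s = 7.99×10⁻¹⁰ mol/L

7.99×10⁻¹⁰ M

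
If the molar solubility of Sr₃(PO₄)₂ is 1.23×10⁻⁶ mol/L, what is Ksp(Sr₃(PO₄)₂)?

Ksp = 3.04×10⁻²⁸

Sr₃(PO₄)₂(s) ⇌ 3 Sr²⁺(aq) + 2 PO₄³⁻(aq)
With molar solubility s: [Sr²⁺] = 3s, [PO₄³⁻] = 2s.
Ksp = [Sr²⁺]^3[PO₄³⁻]^2 = (3s)^3 · (2s)^2 = 108s^5
Ksp = 108 × (1.23×10⁻⁶)^5 = 3.04×10⁻²⁸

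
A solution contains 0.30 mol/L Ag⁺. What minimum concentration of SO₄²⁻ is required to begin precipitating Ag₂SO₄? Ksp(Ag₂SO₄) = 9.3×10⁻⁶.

1.0×10⁻⁴ M

A salt starts to precipitate once the ion product Q reaches its Ksp.
Ag₂SO₄(s) ⇌ 2 Ag⁺(aq) + SO₄²⁻(aq)
Ksp = [Ag⁺]^2[SO₄²⁻] = [SO₄²⁻](0.30)^2
[SO₄²⁻] = 9.3×10⁻⁶ / (0.30)^2 = 1.0×10⁻⁴
[SO₄²⁻] = 1.0×10⁻⁴ mol/L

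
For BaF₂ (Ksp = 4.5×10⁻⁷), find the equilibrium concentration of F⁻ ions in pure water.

BaF₂(s) ⇌ Ba²⁺(aq) + 2 F⁻(aq)
Let s be the molar solubility. Then [Ba²⁺] = s and [F⁻] = 2s.
Ksp = [Ba²⁺][F⁻]^2 = s · (2s)^2 = 4s^3 = 4.5×10⁻⁷
s = 4.8×10⁻³ mol L⁻¹
[F⁻] = 2s = 9.7×10⁻³ mol L⁻¹

9.7×10⁻³ M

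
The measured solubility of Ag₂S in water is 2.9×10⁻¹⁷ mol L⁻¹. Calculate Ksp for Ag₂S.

Ag₂S(s) ⇌ 2 Ag⁺(aq) + S²⁻(aq)
If s mol/L of Ag₂S dissolves, [Ag⁺] = 2s and [S²⁻] = s.
Ksp = [Ag⁺]^2[S²⁻] = (2s)^2 · s = 4s^3
Ksp = 4 × (2.9×10⁻¹⁷)^3 = 9.8×10⁻⁵⁰

Ksp = 9.8×10⁻⁵⁰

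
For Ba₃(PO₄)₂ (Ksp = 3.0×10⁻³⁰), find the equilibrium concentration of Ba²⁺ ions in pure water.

Ba₃(PO₄)₂(s) ⇌ 3 Ba²⁺(aq) + 2 PO₄³⁻(aq)
For each mole of Ba₃(PO₄)₂ that dissolves per liter, [Ba²⁺] = 3s and [PO₄³⁻] = 2s; let s denote this solubility.
Ksp = [Ba²⁺]^3[PO₄³⁻]^2 = (3s)^3 · (2s)^2 = 108s^5 = 3.0×10⁻³⁰
s = 4.9×10⁻⁷ mol L⁻¹
[Ba²⁺] = 3s = 1.5×10⁻⁶ mol L⁻¹

1.5×10⁻⁶ M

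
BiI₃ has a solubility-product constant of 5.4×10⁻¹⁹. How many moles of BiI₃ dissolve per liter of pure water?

BiI₃(s) ⇌ Bi³⁺(aq) + 3 I⁻(aq)
If s mol/L of BiI₃ dissolves, [Bi³⁺] = s and [I⁻] = 3s.
Ksp = [Bi³⁺][I⁻]^3 = s · (3s)^3 = 27s^4
27s^4 = 5.4×10⁻¹⁹  ⇒  s^4 = 2.0×10⁻²⁰
Taking the 4th root, s = 1.2×10⁻⁵ M.

1.2×10⁻⁵ M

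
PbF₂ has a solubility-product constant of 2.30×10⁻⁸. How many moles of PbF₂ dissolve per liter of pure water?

1.79×10⁻³ M

PbF₂(s) ⇌ Pb²⁺(aq) + 2 F⁻(aq)
Call the molar solubility s, so that [Pb²⁺] = s and [F⁻] = 2s.
Ksp = [Pb²⁺][F⁻]^2 = s · (2s)^2 = 4s^3
4s^3 = 2.30×10⁻⁸  ⇒  s^3 = 5.75×10⁻⁹
s = 1.79×10⁻³ mol/L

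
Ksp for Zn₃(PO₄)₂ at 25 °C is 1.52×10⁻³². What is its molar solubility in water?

1.70×10⁻⁷ M

Zn₃(PO₄)₂(s) ⇌ 3 Zn²⁺(aq) + 2 PO₄³⁻(aq)
For each mole of Zn₃(PO₄)₂ that dissolves per liter, [Zn²⁺] = 3s and [PO₄³⁻] = 2s; let s denote this solubility.
Ksp = [Zn²⁺]^3[PO₄³⁻]^2 = (3s)^3 · (2s)^2 = 108s^5
108s^5 = 1.52×10⁻³²  ⇒  s^5 = 1.41×10⁻³⁴
s = (1.41×10⁻³⁴)^(1/5) = 1.70×10⁻⁷ M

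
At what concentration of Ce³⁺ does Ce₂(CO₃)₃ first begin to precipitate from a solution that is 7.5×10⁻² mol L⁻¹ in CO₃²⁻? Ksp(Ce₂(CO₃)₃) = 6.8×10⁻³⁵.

Each salt precipitates once Q = Ksp for that salt.
Ce₂(CO₃)₃(s) ⇌ 2 Ce³⁺(aq) + 3 CO₃²⁻(aq)
Ksp = [Ce³⁺]^2[CO₃²⁻]^3 = [Ce³⁺]^2(7.5×10⁻²)^3
[Ce³⁺]^2 = 6.8×10⁻³⁵ / (7.5×10⁻²)^3 = 1.6×10⁻³¹
[Ce³⁺] = 4.0×10⁻¹⁶ mol L⁻¹

4.0×10⁻¹⁶ M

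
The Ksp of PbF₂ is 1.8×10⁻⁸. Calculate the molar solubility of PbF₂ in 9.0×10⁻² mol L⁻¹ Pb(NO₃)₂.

PbF₂(s) ⇌ Pb²⁺(aq) + 2 F⁻(aq)
Pb²⁺ is already present at 9.0×10⁻² mol L⁻¹. If s mol/L of PbF₂ dissolves, [F⁻] = 2s while [Pb²⁺] ≈ 9.0×10⁻² mol L⁻¹.
Ksp = [Pb²⁺][F⁻]^2 = (9.0×10⁻²)(2s)^2
(2s)^2 = 1.8×10⁻⁸ / (9.0×10⁻²) = 2.0×10⁻⁷
s = 2.2×10⁻⁴ mol L⁻¹

2.2×10⁻⁴ M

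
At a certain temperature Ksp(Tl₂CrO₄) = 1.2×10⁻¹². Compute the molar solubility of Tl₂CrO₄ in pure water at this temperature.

6.7×10⁻⁵ M

Tl₂CrO₄(s) ⇌ 2 Tl⁺(aq) + CrO₄²⁻(aq)
With molar solubility s: [Tl⁺] = 2s, [CrO₄²⁻] = s.
Ksp = [Tl⁺]^2[CrO₄²⁻] = (2s)^2 · s = 4s^3
4s^3 = 1.2×10⁻¹²  ⇒  s^3 = 3.0×10⁻¹³
Taking the 3rd root, s = 6.7×10⁻⁵ M.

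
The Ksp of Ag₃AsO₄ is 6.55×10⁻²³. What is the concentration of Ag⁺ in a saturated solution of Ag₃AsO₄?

3.74×10⁻⁶ M

Ag₃AsO₄(s) ⇌ 3 Ag⁺(aq) + AsO₄³⁻(aq)
Call the molar solubility s, so that [Ag⁺] = 3s and [AsO₄³⁻] = s.
Ksp = [Ag⁺]^3[AsO₄³⁻] = (3s)^3 · s = 27s^4 = 6.55×10⁻²³
s = 1.25×10⁻⁶ mol/L
[Ag⁺] = 3s = 3.74×10⁻⁶ mol/L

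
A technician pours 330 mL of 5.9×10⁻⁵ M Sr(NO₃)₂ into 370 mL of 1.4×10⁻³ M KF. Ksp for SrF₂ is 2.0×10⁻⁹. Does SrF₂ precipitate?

The combined volume is 700 mL.
[Sr²⁺] = (5.9×10⁻⁵)(330)/700 = 2.8×10⁻⁵ M
[F⁻] = (1.4×10⁻³)(370)/700 = 7.4×10⁻⁴ M
Q = [Sr²⁺][F⁻]^2 = 1.5×10⁻¹¹
Since Q (1.5×10⁻¹¹) is less than Ksp (2.0×10⁻⁹), no SrF₂ precipitates.

No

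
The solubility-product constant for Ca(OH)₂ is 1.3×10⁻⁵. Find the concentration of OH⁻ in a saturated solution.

3.0×10⁻² M

Ca(OH)₂(s) ⇌ Ca²⁺(aq) + 2 OH⁻(aq)
With molar solubility s: [Ca²⁺] = s, [OH⁻] = 2s.
Ksp = [Ca²⁺][OH⁻]^2 = s · (2s)^2 = 4s^3 = 1.3×10⁻⁵
s = 1.5×10⁻² M
[OH⁻] = 2s = 3.0×10⁻² M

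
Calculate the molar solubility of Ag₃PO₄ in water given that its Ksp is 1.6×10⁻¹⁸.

1.6×10⁻⁵ M

Ag₃PO₄(s) ⇌ 3 Ag⁺(aq) + PO₄³⁻(aq)
Let s be the molar solubility. Then [Ag⁺] = 3s and [PO₄³⁻] = s.
Ksp = [Ag⁺]^3[PO₄³⁻] = (3s)^3 · s = 27s^4
27s^4 = 1.6×10⁻¹⁸  ⇒  s^4 = 5.9×10⁻²⁰
Taking the 4th root, s = 1.6×10⁻⁵ M.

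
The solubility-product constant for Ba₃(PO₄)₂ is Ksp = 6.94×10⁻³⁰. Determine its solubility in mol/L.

5.78×10⁻⁷ M

Ba₃(PO₄)₂(s) ⇌ 3 Ba²⁺(aq) + 2 PO₄³⁻(aq)
Let s be the molar solubility. Then [Ba²⁺] = 3s and [PO₄³⁻] = 2s.
Ksp = [Ba²⁺]^3[PO₄³⁻]^2 = (3s)^3 · (2s)^2 = 108s^5
108s^5 = 6.94×10⁻³⁰  ⇒  s^5 = 6.43×10⁻³²
s = (6.43×10⁻³²)^(1/5) = 5.78×10⁻⁷ M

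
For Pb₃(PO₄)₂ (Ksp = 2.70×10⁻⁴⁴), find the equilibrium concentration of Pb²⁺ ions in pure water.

2.27×10⁻⁹ M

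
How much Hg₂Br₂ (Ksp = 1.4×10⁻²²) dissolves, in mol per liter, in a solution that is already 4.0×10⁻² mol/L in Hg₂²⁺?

3.0×10⁻¹¹ M

Hg₂Br₂(s) ⇌ Hg₂²⁺(aq) + 2 Br⁻(aq)
With Hg₂²⁺ already at 4.0×10⁻² mol/L and s small, take [Hg₂²⁺] ≈ 4.0×10⁻² mol/L and [Br⁻] = 2s.
Ksp = [Hg₂²⁺][Br⁻]^2 = (4.0×10⁻²)(2s)^2
(2s)^2 = 1.4×10⁻²² / (4.0×10⁻²) = 3.5×10⁻²¹
s = 3.0×10⁻¹¹ mol/L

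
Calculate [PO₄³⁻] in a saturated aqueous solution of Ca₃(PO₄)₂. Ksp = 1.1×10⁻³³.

Ca₃(PO₄)₂(s) ⇌ 3 Ca²⁺(aq) + 2 PO₄³⁻(aq)
For each mole of Ca₃(PO₄)₂ that dissolves per liter, [Ca²⁺] = 3s and [PO₄³⁻] = 2s; let s denote this solubility.
Ksp = [Ca²⁺]^3[PO₄³⁻]^2 = (3s)^3 · (2s)^2 = 108s^5 = 1.1×10⁻³³
s = 1.0×10⁻⁷ mol L⁻¹
[PO₄³⁻] = 2s = 2.0×10⁻⁷ mol L⁻¹

2.0×10⁻⁷ M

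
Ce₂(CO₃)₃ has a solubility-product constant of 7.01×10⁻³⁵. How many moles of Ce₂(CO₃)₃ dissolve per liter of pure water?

5.79×10⁻⁸ M

Ce₂(CO₃)₃(s) ⇌ 2 Ce³⁺(aq) + 3 CO₃²⁻(aq)
If s mol/L of Ce₂(CO₃)₃ dissolves, [Ce³⁺] = 2s and [CO₃²⁻] = 3s.
Ksp = [Ce³⁺]^2[CO₃²⁻]^3 = (2s)^2 · (3s)^3 = 108s^5
108s^5 = 7.01×10⁻³⁵  ⇒  s^5 = 6.49×10⁻³⁷
s = 5.79×10⁻⁸ mol/L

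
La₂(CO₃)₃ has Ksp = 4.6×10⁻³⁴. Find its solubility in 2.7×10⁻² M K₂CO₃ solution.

La₂(CO₃)₃(s) ⇌ 2 La³⁺(aq) + 3 CO₃²⁻(aq)
The solution already contains CO₃²⁻ at 2.7×10⁻² M. Let s be the molar solubility of La₂(CO₃)₃.
[CO₃²⁻] ≈ 2.7×10⁻² M (common ion dominates); [La³⁺] = 2s.
Ksp = [La³⁺]^2[CO₃²⁻]^3 = (2s)^2(2.7×10⁻²)^3
(2s)^2 = 4.6×10⁻³⁴ / (2.7×10⁻²)^3 = 2.3×10⁻²⁹
s = 2.4×10⁻¹⁵ M

2.4×10⁻¹⁵ M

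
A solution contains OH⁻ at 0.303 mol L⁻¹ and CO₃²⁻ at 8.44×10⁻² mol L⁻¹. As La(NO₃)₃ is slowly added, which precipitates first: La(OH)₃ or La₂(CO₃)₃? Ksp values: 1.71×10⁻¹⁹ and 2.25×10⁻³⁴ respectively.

La(OH)₃

Precipitation begins when Q = Ksp.
For La(OH)₃: [La³⁺] = (Ksp/[OH⁻]^3) = 6.15×10⁻¹⁸ mol L⁻¹
For La₂(CO₃)₃: [La³⁺] = (Ksp/[CO₃²⁻]^3)^(1/2) = 6.12×10⁻¹⁶ mol L⁻¹
Since La(OH)₃ needs less La³⁺ to reach saturation, it precipitates first.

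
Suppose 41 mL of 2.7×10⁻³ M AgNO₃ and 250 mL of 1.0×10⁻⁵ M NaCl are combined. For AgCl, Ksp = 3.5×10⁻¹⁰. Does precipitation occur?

Yes

The combined volume is 291 mL.
[Ag⁺] = (2.7×10⁻³)(41)/291 = 3.8×10⁻⁴ M
[Cl⁻] = (1.0×10⁻⁵)(250)/291 = 8.6×10⁻⁶ M
Q = [Ag⁺][Cl⁻] = 3.3×10⁻⁹
Since Q (3.3×10⁻⁹) exceeds Ksp (3.5×10⁻¹⁰), AgCl will precipitate.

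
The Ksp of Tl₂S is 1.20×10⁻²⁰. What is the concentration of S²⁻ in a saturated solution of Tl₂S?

1.44×10⁻⁷ M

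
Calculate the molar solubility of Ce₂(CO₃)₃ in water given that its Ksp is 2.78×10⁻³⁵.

4.81×10⁻⁸ M

Ce₂(CO₃)₃(s) ⇌ 2 Ce³⁺(aq) + 3 CO₃²⁻(aq)
Let s be the molar solubility. Then [Ce³⁺] = 2s and [CO₃²⁻] = 3s.
Ksp = [Ce³⁺]^2[CO₃²⁻]^3 = (2s)^2 · (3s)^3 = 108s^5
108s^5 = 2.78×10⁻³⁵  ⇒  s^5 = 2.57×10⁻³⁷
s = 4.81×10⁻⁸ mol L⁻¹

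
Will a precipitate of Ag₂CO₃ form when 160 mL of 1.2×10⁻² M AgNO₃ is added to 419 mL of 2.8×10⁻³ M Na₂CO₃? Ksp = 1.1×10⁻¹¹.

Yes

After mixing, V = 160 mL + 419 mL = 579 mL.
[Ag⁺] = (1.2×10⁻²)(160)/579 = 3.3×10⁻³ M
[CO₃²⁻] = (2.8×10⁻³)(419)/579 = 2.0×10⁻³ M
Q = [Ag⁺]^2[CO₃²⁻] = 2.2×10⁻⁸
Since Q (2.2×10⁻⁸) exceeds Ksp (1.1×10⁻¹¹), Ag₂CO₃ will precipitate.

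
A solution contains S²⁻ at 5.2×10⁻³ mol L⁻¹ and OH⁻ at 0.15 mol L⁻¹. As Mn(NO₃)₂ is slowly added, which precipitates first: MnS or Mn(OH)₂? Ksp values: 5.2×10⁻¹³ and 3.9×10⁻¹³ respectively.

Precipitation of each salt begins when its ion product equals Ksp.
For MnS: [Mn²⁺] = (Ksp/[S²⁻]) = 1.0×10⁻¹⁰ mol L⁻¹
For Mn(OH)₂: [Mn²⁺] = (Ksp/[OH⁻]^2) = 1.7×10⁻¹¹ mol L⁻¹
The smaller threshold [Mn²⁺] is reached first, so Mn(OH)₂ precipitates first.

Mn(OH)₂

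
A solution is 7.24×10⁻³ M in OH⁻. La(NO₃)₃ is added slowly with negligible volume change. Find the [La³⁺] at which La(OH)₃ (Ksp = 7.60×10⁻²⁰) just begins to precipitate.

2.00×10⁻¹³ M

The threshold for precipitation is Q = Ksp.
La(OH)₃(s) ⇌ La³⁺(aq) + 3 OH⁻(aq)
Ksp = [La³⁺][OH⁻]^3 = [La³⁺](7.24×10⁻³)^3
[La³⁺] = 7.60×10⁻²⁰ / (7.24×10⁻³)^3 = 2.00×10⁻¹³
[La³⁺] = 2.00×10⁻¹³ M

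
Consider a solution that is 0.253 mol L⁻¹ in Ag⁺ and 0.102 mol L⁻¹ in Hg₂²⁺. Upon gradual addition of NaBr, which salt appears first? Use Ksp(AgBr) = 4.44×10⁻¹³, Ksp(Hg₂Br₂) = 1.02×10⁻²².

AgBr

Each salt precipitates once Q = Ksp for that salt.
For AgBr: [Br⁻] = (Ksp/[Ag⁺]) = 1.75×10⁻¹² mol L⁻¹
For Hg₂Br₂: [Br⁻] = (Ksp/[Hg₂²⁺])^(1/2) = 3.16×10⁻¹¹ mol L⁻¹
AgBr requires the lower [Br⁻], so it precipitates first.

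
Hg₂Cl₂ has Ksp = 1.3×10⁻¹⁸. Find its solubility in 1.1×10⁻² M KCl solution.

Hg₂Cl₂(s) ⇌ Hg₂²⁺(aq) + 2 Cl⁻(aq)
Cl⁻ is already present at 1.1×10⁻² M. If s mol/L of Hg₂Cl₂ dissolves, [Hg₂²⁺] = s while [Cl⁻] ≈ 1.1×10⁻² M.
Ksp = [Hg₂²⁺][Cl⁻]^2 = s(1.1×10⁻²)^2
s = 1.3×10⁻¹⁸ / (1.1×10⁻²)^2 = 1.1×10⁻¹⁴
s = 1.1×10⁻¹⁴ M

1.1×10⁻¹⁴ M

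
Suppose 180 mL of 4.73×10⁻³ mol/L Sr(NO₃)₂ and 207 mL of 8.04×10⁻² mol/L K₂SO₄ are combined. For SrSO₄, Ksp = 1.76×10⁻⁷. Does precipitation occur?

Yes

Total volume after mixing = 180 + 207 = 387 mL.
[Sr²⁺] = (4.73×10⁻³)(180)/387 = 2.20×10⁻³ mol/L
[SO₄²⁻] = (8.04×10⁻²)(207)/387 = 4.30×10⁻² mol/L
Q = [Sr²⁺][SO₄²⁻] = 9.46×10⁻⁵
Since Q (9.46×10⁻⁵) exceeds Ksp (1.76×10⁻⁷), SrSO₄ will precipitate.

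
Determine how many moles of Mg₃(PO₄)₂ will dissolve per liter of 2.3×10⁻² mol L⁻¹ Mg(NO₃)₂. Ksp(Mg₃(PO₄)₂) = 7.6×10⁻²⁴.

4.0×10⁻¹⁰ M

Mg₃(PO₄)₂(s) ⇌ 3 Mg²⁺(aq) + 2 PO₄³⁻(aq)
Let s be the solubility of Mg₃(PO₄)₂ here. The common ion gives [Mg²⁺] ≈ 2.3×10⁻² mol L⁻¹, and [PO₄³⁻] = 2s.
Ksp = [Mg²⁺]^3[PO₄³⁻]^2 = (2.3×10⁻²)^3(2s)^2
(2s)^2 = 7.6×10⁻²⁴ / (2.3×10⁻²)^3 = 6.2×10⁻¹⁹
s = 4.0×10⁻¹⁰ mol L⁻¹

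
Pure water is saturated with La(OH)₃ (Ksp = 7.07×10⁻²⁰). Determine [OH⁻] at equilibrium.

2.15×10⁻⁵ M

La(OH)₃(s) ⇌ La³⁺(aq) + 3 OH⁻(aq)
Call the molar solubility s, so that [La³⁺] = s and [OH⁻] = 3s.
Ksp = [La³⁺][OH⁻]^3 = s · (3s)^3 = 27s^4 = 7.07×10⁻²⁰
s = 7.15×10⁻⁶ mol/L
[OH⁻] = 3s = 2.15×10⁻⁵ mol/L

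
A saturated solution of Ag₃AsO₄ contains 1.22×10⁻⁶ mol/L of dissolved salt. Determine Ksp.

Ksp = 5.98×10⁻²³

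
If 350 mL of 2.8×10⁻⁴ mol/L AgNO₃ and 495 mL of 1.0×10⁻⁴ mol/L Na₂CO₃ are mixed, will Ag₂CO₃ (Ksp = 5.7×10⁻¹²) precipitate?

No

The combined volume is 845 mL.
[Ag⁺] = (2.8×10⁻⁴)(350)/845 = 1.2×10⁻⁴ mol/L
[CO₃²⁻] = (1.0×10⁻⁴)(495)/845 = 5.9×10⁻⁵ mol/L
Q = [Ag⁺]^2[CO₃²⁻] = 7.9×10⁻¹³
Since Q (7.9×10⁻¹³) is less than Ksp (5.7×10⁻¹²), no Ag₂CO₃ precipitates.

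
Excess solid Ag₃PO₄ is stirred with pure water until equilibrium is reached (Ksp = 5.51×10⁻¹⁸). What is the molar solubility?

Ag₃PO₄(s) ⇌ 3 Ag⁺(aq) + PO₄³⁻(aq)
Let s be the molar solubility. Then [Ag⁺] = 3s and [PO₄³⁻] = s.
Ksp = [Ag⁺]^3[PO₄³⁻] = (3s)^3 · s = 27s^4
27s^4 = 5.51×10⁻¹⁸  ⇒  s^4 = 2.04×10⁻¹⁹
s = (2.04×10⁻¹⁹)^(1/4) = 2.13×10⁻⁵ mol/L

2.13×10⁻⁵ M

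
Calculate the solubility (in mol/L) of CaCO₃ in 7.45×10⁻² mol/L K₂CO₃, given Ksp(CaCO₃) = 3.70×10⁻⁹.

4.97×10⁻⁸ M

CaCO₃(s) ⇌ Ca²⁺(aq) + CO₃²⁻(aq)
With CO₃²⁻ already at 7.45×10⁻² mol/L and s small, take [CO₃²⁻] ≈ 7.45×10⁻² mol/L and [Ca²⁺] = s.
Ksp = [Ca²⁺][CO₃²⁻] = s(7.45×10⁻²)
s = 3.70×10⁻⁹ / (7.45×10⁻²) = 4.97×10⁻⁸
s = 4.97×10⁻⁸ mol/L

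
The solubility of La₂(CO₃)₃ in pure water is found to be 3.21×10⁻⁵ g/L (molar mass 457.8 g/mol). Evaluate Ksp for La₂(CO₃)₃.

Ksp = 1.83×10⁻³⁴

s = (3.21×10⁻⁵ g L⁻¹)/(457.8 g mol⁻¹) = 7.0118×10⁻⁸ M
La₂(CO₃)₃(s) ⇌ 2 La³⁺(aq) + 3 CO₃²⁻(aq)
Call the molar solubility s, so that [La³⁺] = 2s and [CO₃²⁻] = 3s.
Ksp = [La³⁺]^2[CO₃²⁻]^3 = (2s)^2 · (3s)^3 = 108s^5
Ksp = 108 × (7.0118×10⁻⁸)^5 = 1.83×10⁻³⁴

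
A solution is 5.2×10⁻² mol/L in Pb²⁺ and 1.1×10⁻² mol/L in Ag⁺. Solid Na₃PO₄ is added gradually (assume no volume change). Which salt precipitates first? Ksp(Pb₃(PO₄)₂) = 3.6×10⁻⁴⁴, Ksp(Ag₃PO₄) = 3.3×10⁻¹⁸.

Pb₃(PO₄)₂

Each salt precipitates once Q = Ksp for that salt.
For Pb₃(PO₄)₂: [PO₄³⁻] = (Ksp/[Pb²⁺]^3)^(1/2) = 1.6×10⁻²⁰ mol/L
For Ag₃PO₄: [PO₄³⁻] = (Ksp/[Ag⁺]^3) = 2.5×10⁻¹² mol/L
The smaller threshold [PO₄³⁻] is reached first, so Pb₃(PO₄)₂ precipitates first.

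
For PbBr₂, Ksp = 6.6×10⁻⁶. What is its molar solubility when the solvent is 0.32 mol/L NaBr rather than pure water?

6.4×10⁻⁵ M

PbBr₂(s) ⇌ Pb²⁺(aq) + 2 Br⁻(aq)
Br⁻ is already present at 0.32 mol/L. If s mol/L of PbBr₂ dissolves, [Pb²⁺] = s while [Br⁻] ≈ 0.32 mol/L.
Ksp = [Pb²⁺][Br⁻]^2 = s(0.32)^2
s = 6.6×10⁻⁶ / (0.32)^2 = 6.4×10⁻⁵
s = 6.4×10⁻⁵ mol/L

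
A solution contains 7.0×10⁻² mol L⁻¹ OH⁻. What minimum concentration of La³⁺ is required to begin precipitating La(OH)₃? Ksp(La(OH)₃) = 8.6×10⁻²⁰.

Precipitation of each salt begins when its ion product equals Ksp.
La(OH)₃(s) ⇌ La³⁺(aq) + 3 OH⁻(aq)
Ksp = [La³⁺][OH⁻]^3 = [La³⁺](7.0×10⁻²)^3
[La³⁺] = 8.6×10⁻²⁰ / (7.0×10⁻²)^3 = 2.5×10⁻¹⁶
[La³⁺] = 2.5×10⁻¹⁶ mol L⁻¹

2.5×10⁻¹⁶ M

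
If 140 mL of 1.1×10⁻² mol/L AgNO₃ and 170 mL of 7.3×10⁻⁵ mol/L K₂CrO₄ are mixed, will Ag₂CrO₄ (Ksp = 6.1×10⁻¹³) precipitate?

After mixing, V = 140 mL + 170 mL = 310 mL.
[Ag⁺] = (1.1×10⁻²)(140)/310 = 5.0×10⁻³ mol/L
[CrO₄²⁻] = (7.3×10⁻⁵)(170)/310 = 4.0×10⁻⁵ mol/L
Q = [Ag⁺]^2[CrO₄²⁻] = 9.9×10⁻¹⁰
Because Q > Ksp (9.9×10⁻¹⁰ vs 6.1×10⁻¹³), a precipitate of Ag₂CrO₄ forms.

Yes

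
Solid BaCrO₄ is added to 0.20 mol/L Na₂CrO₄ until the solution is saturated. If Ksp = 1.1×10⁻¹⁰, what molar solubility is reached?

5.5×10⁻¹⁰ M

BaCrO₄(s) ⇌ Ba²⁺(aq) + CrO₄²⁻(aq)
The solution already contains CrO₄²⁻ at 0.20 mol/L. Let s be the molar solubility of BaCrO₄.
[CrO₄²⁻] ≈ 0.20 mol/L (common ion dominates); [Ba²⁺] = s.
Ksp = [Ba²⁺][CrO₄²⁻] = s(0.20)
s = 1.1×10⁻¹⁰ / (0.20) = 5.5×10⁻¹⁰
s = 5.5×10⁻¹⁰ mol/L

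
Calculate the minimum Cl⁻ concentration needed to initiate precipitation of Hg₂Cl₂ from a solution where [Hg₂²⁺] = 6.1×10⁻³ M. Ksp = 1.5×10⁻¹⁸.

1.6×10⁻⁸ M

Precipitation of each salt begins when its ion product equals Ksp.
Hg₂Cl₂(s) ⇌ Hg₂²⁺(aq) + 2 Cl⁻(aq)
Ksp = [Hg₂²⁺][Cl⁻]^2 = [Cl⁻]^2(6.1×10⁻³)
[Cl⁻]^2 = 1.5×10⁻¹⁸ / (6.1×10⁻³) = 2.5×10⁻¹⁶
[Cl⁻] = 1.6×10⁻⁸ M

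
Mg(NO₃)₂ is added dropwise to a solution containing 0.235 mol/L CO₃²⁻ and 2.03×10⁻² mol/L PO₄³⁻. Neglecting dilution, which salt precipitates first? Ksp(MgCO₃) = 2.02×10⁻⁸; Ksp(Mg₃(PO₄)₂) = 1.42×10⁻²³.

Each salt precipitates once Q = Ksp for that salt.
For MgCO₃: [Mg²⁺] = (Ksp/[CO₃²⁻]) = 8.60×10⁻⁸ mol/L
For Mg₃(PO₄)₂: [Mg²⁺] = (Ksp/[PO₄³⁻]^2)^(1/3) = 3.25×10⁻⁷ mol/L
MgCO₃ requires the lower [Mg²⁺], so it precipitates first.

MgCO₃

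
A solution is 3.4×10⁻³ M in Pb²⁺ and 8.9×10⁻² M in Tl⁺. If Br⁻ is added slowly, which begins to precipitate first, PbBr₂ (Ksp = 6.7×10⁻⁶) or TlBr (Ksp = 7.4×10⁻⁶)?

The threshold for precipitation is Q = Ksp.
For PbBr₂: [Br⁻] = (Ksp/[Pb²⁺])^(1/2) = 4.4×10⁻² M
For TlBr: [Br⁻] = (Ksp/[Tl⁺]) = 8.3×10⁻⁵ M
TlBr requires the lower [Br⁻], so it precipitates first.

TlBr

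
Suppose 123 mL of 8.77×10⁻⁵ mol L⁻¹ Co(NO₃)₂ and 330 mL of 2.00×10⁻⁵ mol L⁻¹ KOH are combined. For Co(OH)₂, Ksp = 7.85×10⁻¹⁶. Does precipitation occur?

After mixing, V = 123 mL + 330 mL = 453 mL.
[Co²⁺] = (8.77×10⁻⁵)(123)/453 = 2.38×10⁻⁵ mol L⁻¹
[OH⁻] = (2.00×10⁻⁵)(330)/453 = 1.46×10⁻⁵ mol L⁻¹
Q = [Co²⁺][OH⁻]^2 = 5.05×10⁻¹⁵
Since Q (5.05×10⁻¹⁵) exceeds Ksp (7.85×10⁻¹⁶), Co(OH)₂ will precipitate.

Yes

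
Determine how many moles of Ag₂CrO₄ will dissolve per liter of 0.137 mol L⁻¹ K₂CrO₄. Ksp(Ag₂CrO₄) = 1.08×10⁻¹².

Ag₂CrO₄(s) ⇌ 2 Ag⁺(aq) + CrO₄²⁻(aq)
Let s be the solubility of Ag₂CrO₄ here. The common ion gives [CrO₄²⁻] ≈ 0.137 mol L⁻¹, and [Ag⁺] = 2s.
Ksp = [Ag⁺]^2[CrO₄²⁻] = (2s)^2(0.137)
(2s)^2 = 1.08×10⁻¹² / (0.137) = 7.88×10⁻¹²
s = 1.40×10⁻⁶ mol L⁻¹

1.40×10⁻⁶ M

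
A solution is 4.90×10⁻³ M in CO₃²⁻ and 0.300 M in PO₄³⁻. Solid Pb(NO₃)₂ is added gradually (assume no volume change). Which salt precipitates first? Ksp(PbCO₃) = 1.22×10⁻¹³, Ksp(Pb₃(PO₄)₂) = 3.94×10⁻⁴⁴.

Pb₃(PO₄)₂

Precipitation begins when Q = Ksp.
For PbCO₃: [Pb²⁺] = (Ksp/[CO₃²⁻]) = 2.49×10⁻¹¹ M
For Pb₃(PO₄)₂: [Pb²⁺] = (Ksp/[PO₄³⁻]^2)^(1/3) = 7.59×10⁻¹⁵ M
Since Pb₃(PO₄)₂ needs less Pb²⁺ to reach saturation, it precipitates first.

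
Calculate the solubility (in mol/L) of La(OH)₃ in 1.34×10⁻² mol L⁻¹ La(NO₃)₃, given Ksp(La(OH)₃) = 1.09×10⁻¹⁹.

6.70×10⁻⁷ M

La(OH)₃(s) ⇌ La³⁺(aq) + 3 OH⁻(aq)
With La³⁺ already at 1.34×10⁻² mol L⁻¹ and s small, take [La³⁺] ≈ 1.34×10⁻² mol L⁻¹ and [OH⁻] = 3s.
Ksp = [La³⁺][OH⁻]^3 = (1.34×10⁻²)(3s)^3
(3s)^3 = 1.09×10⁻¹⁹ / (1.34×10⁻²) = 8.13×10⁻¹⁸
s = 6.70×10⁻⁷ mol L⁻¹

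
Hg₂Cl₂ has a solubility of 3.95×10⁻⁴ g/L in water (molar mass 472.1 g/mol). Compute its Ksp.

Ksp = 2.34×10⁻¹⁸

Molar solubility s = (3.95×10⁻⁴ g/L) / (472.1 g/mol) = 8.3669×10⁻⁷ mol/L
Hg₂Cl₂(s) ⇌ Hg₂²⁺(aq) + 2 Cl⁻(aq)
Call the molar solubility s, so that [Hg₂²⁺] = s and [Cl⁻] = 2s.
Ksp = [Hg₂²⁺][Cl⁻]^2 = s · (2s)^2 = 4s^3
Ksp = 4 × (8.3669×10⁻⁷)^3 = 2.34×10⁻¹⁸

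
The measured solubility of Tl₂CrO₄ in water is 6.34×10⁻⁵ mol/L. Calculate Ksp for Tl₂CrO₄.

Ksp = 1.02×10⁻¹²

Tl₂CrO₄(s) ⇌ 2 Tl⁺(aq) + CrO₄²⁻(aq)
If s mol/L of Tl₂CrO₄ dissolves, [Tl⁺] = 2s and [CrO₄²⁻] = s.
Ksp = [Tl⁺]^2[CrO₄²⁻] = (2s)^2 · s = 4s^3
Ksp = 4 × (6.34×10⁻⁵)^3 = 1.02×10⁻¹²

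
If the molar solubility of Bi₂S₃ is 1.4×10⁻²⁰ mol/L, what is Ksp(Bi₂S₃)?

Ksp = 5.8×10⁻⁹⁸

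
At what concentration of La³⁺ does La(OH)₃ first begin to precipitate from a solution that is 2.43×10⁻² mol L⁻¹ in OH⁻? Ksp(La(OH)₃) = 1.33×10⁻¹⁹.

9.27×10⁻¹⁵ M

The threshold for precipitation is Q = Ksp.
La(OH)₃(s) ⇌ La³⁺(aq) + 3 OH⁻(aq)
Ksp = [La³⁺][OH⁻]^3 = [La³⁺](2.43×10⁻²)^3
[La³⁺] = 1.33×10⁻¹⁹ / (2.43×10⁻²)^3 = 9.27×10⁻¹⁵
[La³⁺] = 9.27×10⁻¹⁵ mol L⁻¹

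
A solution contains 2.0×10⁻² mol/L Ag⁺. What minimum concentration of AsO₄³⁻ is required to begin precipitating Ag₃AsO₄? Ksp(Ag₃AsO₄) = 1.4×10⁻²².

1.8×10⁻¹⁷ M

Precipitation begins when Q = Ksp.
Ag₃AsO₄(s) ⇌ 3 Ag⁺(aq) + AsO₄³⁻(aq)
Ksp = [Ag⁺]^3[AsO₄³⁻] = [AsO₄³⁻](2.0×10⁻²)^3
[AsO₄³⁻] = 1.4×10⁻²² / (2.0×10⁻²)^3 = 1.8×10⁻¹⁷
[AsO₄³⁻] = 1.8×10⁻¹⁷ mol/L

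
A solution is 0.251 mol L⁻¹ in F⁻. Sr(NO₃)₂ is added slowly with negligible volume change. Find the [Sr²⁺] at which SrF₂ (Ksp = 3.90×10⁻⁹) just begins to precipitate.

Each salt precipitates once Q = Ksp for that salt.
SrF₂(s) ⇌ Sr²⁺(aq) + 2 F⁻(aq)
Ksp = [Sr²⁺][F⁻]^2 = [Sr²⁺](0.251)^2
[Sr²⁺] = 3.90×10⁻⁹ / (0.251)^2 = 6.19×10⁻⁸
[Sr²⁺] = 6.19×10⁻⁸ mol L⁻¹

6.19×10⁻⁸ M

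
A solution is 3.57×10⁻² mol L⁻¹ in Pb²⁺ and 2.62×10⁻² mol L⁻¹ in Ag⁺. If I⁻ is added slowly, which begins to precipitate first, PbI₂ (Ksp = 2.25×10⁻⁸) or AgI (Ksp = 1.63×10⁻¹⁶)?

Precipitation begins when Q = Ksp.
For PbI₂: [I⁻] = (Ksp/[Pb²⁺])^(1/2) = 7.94×10⁻⁴ mol L⁻¹
For AgI: [I⁻] = (Ksp/[Ag⁺]) = 6.22×10⁻¹⁵ mol L⁻¹
The smaller threshold [I⁻] is reached first, so AgI precipitates first.

AgI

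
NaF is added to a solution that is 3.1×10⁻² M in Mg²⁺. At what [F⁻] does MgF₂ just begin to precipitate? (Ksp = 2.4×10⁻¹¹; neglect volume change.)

Each salt precipitates once Q = Ksp for that salt.
MgF₂(s) ⇌ Mg²⁺(aq) + 2 F⁻(aq)
Ksp = [Mg²⁺][F⁻]^2 = [F⁻]^2(3.1×10⁻²)
[F⁻]^2 = 2.4×10⁻¹¹ / (3.1×10⁻²) = 7.7×10⁻¹⁰
[F⁻] = 2.8×10⁻⁵ M

2.8×10⁻⁵ M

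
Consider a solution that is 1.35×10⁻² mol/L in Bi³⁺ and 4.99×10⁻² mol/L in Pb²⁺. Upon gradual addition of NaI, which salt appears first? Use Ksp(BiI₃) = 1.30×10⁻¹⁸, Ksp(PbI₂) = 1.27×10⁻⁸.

BiI₃

Precipitation begins when Q = Ksp.
For BiI₃: [I⁻] = (Ksp/[Bi³⁺])^(1/3) = 4.58×10⁻⁶ mol/L
For PbI₂: [I⁻] = (Ksp/[Pb²⁺])^(1/2) = 5.04×10⁻⁴ mol/L
The smaller threshold [I⁻] is reached first, so BiI₃ precipitates first.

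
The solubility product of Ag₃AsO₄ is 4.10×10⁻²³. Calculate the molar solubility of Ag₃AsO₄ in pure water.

1.11×10⁻⁶ M

Ag₃AsO₄(s) ⇌ 3 Ag⁺(aq) + AsO₄³⁻(aq)
If s mol/L of Ag₃AsO₄ dissolves, [Ag⁺] = 3s and [AsO₄³⁻] = s.
Ksp = [Ag⁺]^3[AsO₄³⁻] = (3s)^3 · s = 27s^4
27s^4 = 4.10×10⁻²³  ⇒  s^4 = 1.52×10⁻²⁴
Taking the 4th root, s = 1.11×10⁻⁶ mol L⁻¹.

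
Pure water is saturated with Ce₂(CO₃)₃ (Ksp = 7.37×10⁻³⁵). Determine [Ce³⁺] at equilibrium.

1.17×10⁻⁷ M

Ce₂(CO₃)₃(s) ⇌ 2 Ce³⁺(aq) + 3 CO₃²⁻(aq)
Call the molar solubility s, so that [Ce³⁺] = 2s and [CO₃²⁻] = 3s.
Ksp = [Ce³⁺]^2[CO₃²⁻]^3 = (2s)^2 · (3s)^3 = 108s^5 = 7.37×10⁻³⁵
s = 5.85×10⁻⁸ mol/L
[Ce³⁺] = 2s = 1.17×10⁻⁷ mol/L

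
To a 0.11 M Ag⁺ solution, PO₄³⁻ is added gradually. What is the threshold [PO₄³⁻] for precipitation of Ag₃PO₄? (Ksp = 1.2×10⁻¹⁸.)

9.0×10⁻¹⁶ M

Each salt precipitates once Q = Ksp for that salt.
Ag₃PO₄(s) ⇌ 3 Ag⁺(aq) + PO₄³⁻(aq)
Ksp = [Ag⁺]^3[PO₄³⁻] = [PO₄³⁻](0.11)^3
[PO₄³⁻] = 1.2×10⁻¹⁸ / (0.11)^3 = 9.0×10⁻¹⁶
[PO₄³⁻] = 9.0×10⁻¹⁶ M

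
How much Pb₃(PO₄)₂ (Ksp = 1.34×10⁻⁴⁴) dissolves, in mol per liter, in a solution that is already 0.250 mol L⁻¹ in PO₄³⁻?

2.00×10⁻¹⁵ M

Pb₃(PO₄)₂(s) ⇌ 3 Pb²⁺(aq) + 2 PO₄³⁻(aq)
The solution already contains PO₄³⁻ at 0.250 mol L⁻¹. Let s be the molar solubility of Pb₃(PO₄)₂.
[PO₄³⁻] ≈ 0.250 mol L⁻¹ (common ion dominates); [Pb²⁺] = 3s.
Ksp = [Pb²⁺]^3[PO₄³⁻]^2 = (3s)^3(0.250)^2
(3s)^3 = 1.34×10⁻⁴⁴ / (0.250)^2 = 2.14×10⁻⁴³
s = 2.00×10⁻¹⁵ mol L⁻¹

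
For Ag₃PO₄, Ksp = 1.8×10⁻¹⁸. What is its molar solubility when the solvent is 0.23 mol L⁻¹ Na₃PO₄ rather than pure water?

6.6×10⁻⁷ M

Ag₃PO₄(s) ⇌ 3 Ag⁺(aq) + PO₄³⁻(aq)
With PO₄³⁻ already at 0.23 mol L⁻¹ and s small, take [PO₄³⁻] ≈ 0.23 mol L⁻¹ and [Ag⁺] = 3s.
Ksp = [Ag⁺]^3[PO₄³⁻] = (3s)^3(0.23)
(3s)^3 = 1.8×10⁻¹⁸ / (0.23) = 7.8×10⁻¹⁸
s = 6.6×10⁻⁷ mol L⁻¹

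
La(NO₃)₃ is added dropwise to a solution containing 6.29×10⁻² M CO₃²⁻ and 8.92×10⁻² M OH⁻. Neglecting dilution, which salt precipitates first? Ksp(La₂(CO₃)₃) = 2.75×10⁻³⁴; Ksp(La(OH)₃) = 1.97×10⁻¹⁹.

La(OH)₃

Precipitation begins when Q = Ksp.
For La₂(CO₃)₃: [La³⁺] = (Ksp/[CO₃²⁻]^3)^(1/2) = 1.05×10⁻¹⁵ M
For La(OH)₃: [La³⁺] = (Ksp/[OH⁻]^3) = 2.78×10⁻¹⁶ M
The smaller threshold [La³⁺] is reached first, so La(OH)₃ precipitates first.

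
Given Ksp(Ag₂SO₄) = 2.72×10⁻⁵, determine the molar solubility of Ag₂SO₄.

1.89×10⁻² M

Ag₂SO₄(s) ⇌ 2 Ag⁺(aq) + SO₄²⁻(aq)
If s mol/L of Ag₂SO₄ dissolves, [Ag⁺] = 2s and [SO₄²⁻] = s.
Ksp = [Ag⁺]^2[SO₄²⁻] = (2s)^2 · s = 4s^3
4s^3 = 2.72×10⁻⁵  ⇒  s^3 = 6.80×10⁻⁶
s = 1.89×10⁻² mol L⁻¹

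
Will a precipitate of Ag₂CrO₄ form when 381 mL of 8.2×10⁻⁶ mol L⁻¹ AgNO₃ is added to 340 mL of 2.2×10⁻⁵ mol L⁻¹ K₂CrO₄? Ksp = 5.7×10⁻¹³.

Total volume after mixing = 381 + 340 = 721 mL.
[Ag⁺] = (8.2×10⁻⁶)(381)/721 = 4.3×10⁻⁶ mol L⁻¹
[CrO₄²⁻] = (2.2×10⁻⁵)(340)/721 = 1.0×10⁻⁵ mol L⁻¹
Q = [Ag⁺]^2[CrO₄²⁻] = 1.9×10⁻¹⁶
Q < Ksp (1.9×10⁻¹⁶ vs 5.7×10⁻¹³); the solution remains unsaturated and no precipitate forms.

No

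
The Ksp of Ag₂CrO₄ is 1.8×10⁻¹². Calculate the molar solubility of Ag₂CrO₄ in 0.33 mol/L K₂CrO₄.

Ag₂CrO₄(s) ⇌ 2 Ag⁺(aq) + CrO₄²⁻(aq)
The solution already contains CrO₄²⁻ at 0.33 mol/L. Let s be the molar solubility of Ag₂CrO₄.
[CrO₄²⁻] ≈ 0.33 mol/L (common ion dominates); [Ag⁺] = 2s.
Ksp = [Ag⁺]^2[CrO₄²⁻] = (2s)^2(0.33)
(2s)^2 = 1.8×10⁻¹² / (0.33) = 5.5×10⁻¹²
s = 1.2×10⁻⁶ mol/L

1.2×10⁻⁶ M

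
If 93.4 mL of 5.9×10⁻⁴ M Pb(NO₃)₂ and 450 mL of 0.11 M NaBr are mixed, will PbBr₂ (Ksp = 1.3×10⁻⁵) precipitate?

No

After mixing, V = 93.4 mL + 450 mL = 543.4 mL.
[Pb²⁺] = (5.9×10⁻⁴)(93.4)/543.4 = 1.0×10⁻⁴ M
[Br⁻] = (0.11)(450)/543.4 = 9.1×10⁻² M
Q = [Pb²⁺][Br⁻]^2 = 8.4×10⁻⁷
Q = 8.4×10⁻⁷ < Ksp = 1.3×10⁻⁵, so the solution is unsaturated and no precipitate forms.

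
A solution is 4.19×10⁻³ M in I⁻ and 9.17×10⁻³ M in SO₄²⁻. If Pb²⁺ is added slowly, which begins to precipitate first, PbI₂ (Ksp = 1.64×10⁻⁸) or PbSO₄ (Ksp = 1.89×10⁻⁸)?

Precipitation begins when Q = Ksp.
For PbI₂: [Pb²⁺] = (Ksp/[I⁻]^2) = 9.34×10⁻⁴ M
For PbSO₄: [Pb²⁺] = (Ksp/[SO₄²⁻]) = 2.06×10⁻⁶ M
The smaller threshold [Pb²⁺] is reached first, so PbSO₄ precipitates first.

PbSO₄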